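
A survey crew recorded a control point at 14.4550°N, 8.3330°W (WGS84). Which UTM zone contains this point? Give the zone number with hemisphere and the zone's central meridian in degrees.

Zone 29N, central meridian -9°

UTM zone = ⌊(λ + 180)/6⌋ + 1; -8.3330° ∈ [-12°, -6°) → zone 29.
Hemisphere: N (φ ≥ 0).
Central meridian λ₀ = 6×29 − 183 = -9°.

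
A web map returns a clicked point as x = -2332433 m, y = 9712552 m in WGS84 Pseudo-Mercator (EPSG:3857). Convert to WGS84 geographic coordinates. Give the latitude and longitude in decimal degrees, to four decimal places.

lat 65.3926°, lon -20.9526°

R = 6378137 m. λ = x/R = -20.95260213°.
φ = 2·arctan(exp(y/R)) − 90° = 2·arctan(4.58499) − 90° = 65.39259922°.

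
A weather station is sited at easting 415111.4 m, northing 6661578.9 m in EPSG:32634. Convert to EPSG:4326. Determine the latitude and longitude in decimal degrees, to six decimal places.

Zone 34N: λ₀ = 21°, k₀ = 0.9996, false easting 500000 m.
Meridian distance M = (N − FN)/k₀ = 6664244.6 m.
Inverse transverse Mercator on WGS84 gives φ = 60.08250040°, λ = 19.47419934°.

lat 60.082500°, lon 19.474199°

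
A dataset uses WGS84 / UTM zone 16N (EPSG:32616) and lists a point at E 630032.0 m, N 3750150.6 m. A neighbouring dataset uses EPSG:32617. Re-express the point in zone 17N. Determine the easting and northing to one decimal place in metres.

E 75012.6 m, N 3758771.7 m

UTM 16N → geographic: φ = 33.88369969°, λ = -85.59389958°.
UTM 17N (λ₀ = -81°) forward: E = 75012.582 m, N = 3758771.725 m.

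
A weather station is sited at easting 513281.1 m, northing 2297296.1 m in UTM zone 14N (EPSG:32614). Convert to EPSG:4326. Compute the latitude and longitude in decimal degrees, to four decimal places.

Zone 14N: λ₀ = -99°, k₀ = 0.9996, false easting 500000 m.
Meridian distance M = (N − FN)/k₀ = 2298215.4 m.
Inverse transverse Mercator on WGS84 gives φ = 20.77539988°, λ = -98.87239963°.

lat 20.7754°, lon -98.8724°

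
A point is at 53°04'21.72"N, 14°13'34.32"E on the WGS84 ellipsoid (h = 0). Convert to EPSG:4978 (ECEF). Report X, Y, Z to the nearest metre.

X 3722448 m, Y 943735 m, Z 5075408 m

WGS84: a = 6378137 m, e² = 0.006694380; N(φ) = a/√(1−e²sin²φ) = 6391823.645 m.
X = (N+h)·cosφ·cosλ = 3722447.641 m; Y = (N+h)·cosφ·sinλ = 943735.445 m; Z = (N(1−e²)+h)·sinφ = 5075408.424 m.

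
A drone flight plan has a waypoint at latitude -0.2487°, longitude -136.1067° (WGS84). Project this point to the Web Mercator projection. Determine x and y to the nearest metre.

Web Mercator is spherical with R = a = 6378137 m.
x = R·λ = 6378137 × -2.375510049 = -15151328.538 m.
y = R·ln tan(π/4 + φ/2) = 6378137 × -0.004340647 = -27685.244 m.

x -15151329 m, y -27685 m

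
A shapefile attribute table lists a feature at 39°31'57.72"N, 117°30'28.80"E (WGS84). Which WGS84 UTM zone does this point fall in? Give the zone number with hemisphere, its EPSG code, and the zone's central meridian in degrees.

Zone 50N (EPSG:32650), central meridian 117°

UTM zone = ⌊(λ + 180)/6⌋ + 1; 117.5080° ∈ [114°, 120°) → zone 50.
Hemisphere: N (φ ≥ 0).
Central meridian λ₀ = 6×50 − 183 = 117°.
EPSG code: 32650.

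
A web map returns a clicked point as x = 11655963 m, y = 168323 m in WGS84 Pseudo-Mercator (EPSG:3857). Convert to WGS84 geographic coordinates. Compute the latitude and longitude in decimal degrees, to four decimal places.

R = 6378137 m. λ = x/R = 104.70729714°.
φ = 2·arctan(exp(y/R)) − 90° = 2·arctan(1.02674) − 90° = 1.51189575°.

lat 1.5119°, lon 104.7073°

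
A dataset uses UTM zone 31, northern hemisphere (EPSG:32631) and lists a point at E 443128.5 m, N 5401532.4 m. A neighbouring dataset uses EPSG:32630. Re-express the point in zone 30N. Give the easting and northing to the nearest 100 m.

UTM 31N → geographic: φ = 48.76420005°, λ = 2.22610003°.
UTM 30N (λ₀ = -3°) forward: E = 883981.540 m, N = 5414429.796 m.

E 884000 m, N 5414400 m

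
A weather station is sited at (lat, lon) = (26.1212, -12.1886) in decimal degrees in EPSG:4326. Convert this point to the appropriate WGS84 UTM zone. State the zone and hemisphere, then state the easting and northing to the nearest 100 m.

Zone 28N: E 781100 m, N 2892100 m

Longitude -12.1886° lies in the 6° band [-18°, -12°), giving zone 28; latitude is north of the equator, so 28N.
Zone 28 central meridian λ₀ = 6×28 − 183 = -15°; Δλ = +2.8114°.
Transverse Mercator on WGS84 with k₀ = 0.9996 gives E = 781138.578 m, N = 2892144.460 m.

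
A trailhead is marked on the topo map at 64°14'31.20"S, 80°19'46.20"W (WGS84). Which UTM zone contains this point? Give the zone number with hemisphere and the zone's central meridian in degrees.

UTM zone = ⌊(λ + 180)/6⌋ + 1; -80.3295° ∈ [-84°, -78°) → zone 17.
Hemisphere: S (φ < 0).
Central meridian λ₀ = 6×17 − 183 = -81°.

Zone 17S, central meridian -81°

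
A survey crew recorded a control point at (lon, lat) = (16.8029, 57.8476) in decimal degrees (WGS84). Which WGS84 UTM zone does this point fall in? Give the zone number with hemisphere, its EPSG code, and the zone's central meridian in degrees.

Zone 33N (EPSG:32633), central meridian 15°

UTM zone = ⌊(λ + 180)/6⌋ + 1; 16.8029° ∈ [12°, 18°) → zone 33.
Hemisphere: N (φ ≥ 0).
Central meridian λ₀ = 6×33 − 183 = 15°.
EPSG code: 32633.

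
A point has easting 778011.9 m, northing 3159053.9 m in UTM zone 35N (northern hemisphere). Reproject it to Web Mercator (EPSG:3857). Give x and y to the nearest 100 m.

Unproject from UTM 35N (λ₀ = 27°) → φ = 28.52860035°, λ = 29.84089966°.
Web Mercator (R = 6378137 m): x = 3321873.755 m, y = 3315783.149 m.

x 3321900 m, y 3315800 m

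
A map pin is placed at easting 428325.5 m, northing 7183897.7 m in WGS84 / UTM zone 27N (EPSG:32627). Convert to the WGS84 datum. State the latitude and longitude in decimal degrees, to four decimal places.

lat 64.7720°, lon -22.5072°

Zone 27N: λ₀ = -21°, k₀ = 0.9996, false easting 500000 m.
Meridian distance M = (N − FN)/k₀ = 7186772.4 m.
Inverse transverse Mercator on WGS84 gives φ = 64.77200003°, λ = -22.50720028°.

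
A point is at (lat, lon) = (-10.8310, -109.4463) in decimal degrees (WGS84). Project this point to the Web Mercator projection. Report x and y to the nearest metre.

x -12183506 m, y -1212947 m

Web Mercator is spherical with R = a = 6378137 m.
x = R·λ = 6378137 × -1.910198289 = -12183506.385 m.
y = R·ln tan(π/4 + φ/2) = 6378137 × -0.190172641 = -1212947.155 m.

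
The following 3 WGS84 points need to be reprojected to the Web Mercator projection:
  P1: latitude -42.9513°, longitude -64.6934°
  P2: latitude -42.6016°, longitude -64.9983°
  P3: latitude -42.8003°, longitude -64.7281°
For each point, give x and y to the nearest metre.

Web Mercator: x = R·λ, y = R·ln tan(π/4+φ/2), R = 6378137 m.
P1 (-42.9513°, -64.6934°) → (-7201636.346, -5304562.146) m.
P2 (-42.6016°, -64.9983°) → (-7235577.658, -5251526.575) m.
P3 (-42.8003°, -64.7281°) → (-7205499.132, -5281624.700) m.

P1: x -7201636 m, y -5304562 m; P2: x -7235578 m, y -5251527 m; P3: x -7205499 m, y -5281625 m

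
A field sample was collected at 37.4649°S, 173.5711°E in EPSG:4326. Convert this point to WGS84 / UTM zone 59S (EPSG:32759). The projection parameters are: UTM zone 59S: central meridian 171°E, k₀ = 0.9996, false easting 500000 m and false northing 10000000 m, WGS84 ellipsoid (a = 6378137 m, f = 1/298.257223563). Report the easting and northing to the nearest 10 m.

E 727390 m, N 5850450 m

Zone 59 central meridian λ₀ = 6×59 − 183 = 171°; Δλ = +2.5711°.
Transverse Mercator on WGS84 with k₀ = 0.9996 gives E = 727386.082 m, N = 5850448.199 m.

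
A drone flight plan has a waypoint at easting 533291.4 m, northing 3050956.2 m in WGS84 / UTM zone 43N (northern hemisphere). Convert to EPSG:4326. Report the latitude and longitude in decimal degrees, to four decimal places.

lat 27.5821°, lon 75.3373°

Zone 43N: λ₀ = 75°, k₀ = 0.9996, false easting 500000 m.
Meridian distance M = (N − FN)/k₀ = 3052177.1 m.
Inverse transverse Mercator on WGS84 gives φ = 27.58209979°, λ = 75.33730042°.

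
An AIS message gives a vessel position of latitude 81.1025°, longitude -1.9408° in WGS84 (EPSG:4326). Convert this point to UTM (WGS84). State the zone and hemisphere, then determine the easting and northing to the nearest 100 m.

Longitude -1.9408° lies in the 6° band [-6°, 0°), giving zone 30; latitude is north of the equator, so 30N.
Zone 30 central meridian λ₀ = 6×30 − 183 = -3°; Δλ = +1.0592°.
Transverse Mercator on WGS84 with k₀ = 0.9996 gives E = 518288.322 m, N = 9004812.621 m.

Zone 30N: E 518300 m, N 9004800 m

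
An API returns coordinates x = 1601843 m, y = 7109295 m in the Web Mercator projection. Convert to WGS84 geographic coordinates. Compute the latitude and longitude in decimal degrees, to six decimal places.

lat 53.677400°, lon 14.389600°

R = 6378137 m. λ = x/R = 14.389600497°.
φ = 2·arctan(exp(y/R)) − 90° = 2·arctan(3.04846) − 90° = 53.67740044°.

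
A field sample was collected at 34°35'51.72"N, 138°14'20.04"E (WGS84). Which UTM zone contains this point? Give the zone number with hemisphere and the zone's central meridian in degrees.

Zone 54N, central meridian 141°

UTM zone = ⌊(λ + 180)/6⌋ + 1; 138.2389° ∈ [138°, 144°) → zone 54.
Hemisphere: N (φ ≥ 0).
Central meridian λ₀ = 6×54 − 183 = 141°.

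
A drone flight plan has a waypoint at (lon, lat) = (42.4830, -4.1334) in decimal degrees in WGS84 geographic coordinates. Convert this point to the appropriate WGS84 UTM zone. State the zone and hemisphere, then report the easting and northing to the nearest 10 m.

Zone 38S: E 220560 m, N 9542680 m

Longitude 42.4830° lies in the 6° band [42°, 48°), giving zone 38; latitude is south of the equator, so 38S.
Zone 38 central meridian λ₀ = 6×38 − 183 = 45°; Δλ = -2.5170°.
Transverse Mercator on WGS84 with k₀ = 0.9996 gives E = 220555.004 m, N = 9542684.520 m.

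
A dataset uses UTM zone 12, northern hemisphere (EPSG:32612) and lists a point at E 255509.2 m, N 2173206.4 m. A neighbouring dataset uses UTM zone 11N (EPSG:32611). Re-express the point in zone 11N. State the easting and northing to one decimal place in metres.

UTM 12N → geographic: φ = 19.63900018°, λ = -113.33149968°.
UTM 11N (λ₀ = -117°) forward: E = 884816.458 m, N = 2175678.316 m.

E 884816.5 m, N 2175678.3 m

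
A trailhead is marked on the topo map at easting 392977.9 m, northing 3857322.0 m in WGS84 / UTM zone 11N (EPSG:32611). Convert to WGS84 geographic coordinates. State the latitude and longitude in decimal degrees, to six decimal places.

lat 34.852600°, lon -118.170700°

Zone 11N: λ₀ = -117°, k₀ = 0.9996, false easting 500000 m.
Meridian distance M = (N − FN)/k₀ = 3858865.5 m.
Inverse transverse Mercator on WGS84 gives φ = 34.85259965°, λ = -118.17069963°.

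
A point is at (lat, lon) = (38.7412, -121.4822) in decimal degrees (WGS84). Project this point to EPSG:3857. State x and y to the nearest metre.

x -13523337 m, y 4684668 m

Web Mercator is spherical with R = a = 6378137 m.
x = R·λ = 6378137 × -2.120264373 = -13523336.644 m.
y = R·ln tan(π/4 + φ/2) = 6378137 × 0.734488488 = 4684668.200 m.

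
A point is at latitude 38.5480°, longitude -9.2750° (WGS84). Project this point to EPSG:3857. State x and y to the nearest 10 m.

x -1032490 m, y 4657130 m

Web Mercator is spherical with R = a = 6378137 m.
x = R·λ = 6378137 × -0.161879288 = -1032488.277 m.
y = R·ln tan(π/4 + φ/2) = 6378137 × 0.730171163 = 4657131.714 m.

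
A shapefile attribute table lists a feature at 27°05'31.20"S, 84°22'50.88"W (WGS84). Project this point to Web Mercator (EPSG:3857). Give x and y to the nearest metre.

Web Mercator is spherical with R = a = 6378137 m.
x = R·λ = 6378137 × -1.472722785 = -9393227.689 m.
y = R·ln tan(π/4 + φ/2) = 6378137 × -0.491518235 = -3134970.643 m.

x -9393228 m, y -3134971 m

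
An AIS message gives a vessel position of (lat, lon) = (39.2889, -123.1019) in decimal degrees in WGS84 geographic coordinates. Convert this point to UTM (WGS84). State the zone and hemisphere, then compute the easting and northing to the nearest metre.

Longitude -123.1019° lies in the 6° band [-126°, -120°), giving zone 10; latitude is north of the equator, so 10N.
Zone 10 central meridian λ₀ = 6×10 − 183 = -123°; Δλ = -0.1019°.
Transverse Mercator on WGS84 with k₀ = 0.9996 gives E = 491212.294 m, N = 4348841.872 m.

Zone 10N: E 491212 m, N 4348842 m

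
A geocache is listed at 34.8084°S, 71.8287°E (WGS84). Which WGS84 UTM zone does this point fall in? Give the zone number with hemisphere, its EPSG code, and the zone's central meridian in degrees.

Zone 42S (EPSG:32742), central meridian 69°

UTM zone = ⌊(λ + 180)/6⌋ + 1; 71.8287° ∈ [66°, 72°) → zone 42.
Hemisphere: S (φ < 0).
Central meridian λ₀ = 6×42 − 183 = 69°.
EPSG code: 32742.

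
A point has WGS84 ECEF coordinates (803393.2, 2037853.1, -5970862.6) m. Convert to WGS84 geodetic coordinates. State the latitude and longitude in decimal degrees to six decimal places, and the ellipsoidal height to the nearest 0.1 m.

lat -69.977800°, lon 68.483901°, h 713.2 m

λ = atan2(Y, X) = 68.48390104°; p = √(X²+Y²) = 2190499.0 m.
Bowring's method on WGS84 (a = 6378137 m, b = 6356752.314 m) gives φ = -69.97779990°, h = 713.227 m.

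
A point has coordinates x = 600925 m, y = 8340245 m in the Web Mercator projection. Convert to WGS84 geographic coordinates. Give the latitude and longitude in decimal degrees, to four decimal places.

R = 6378137 m. λ = x/R = 5.39820112°.
φ = 2·arctan(exp(y/R)) − 90° = 2·arctan(3.69740) − 90° = 59.73170192°.

lat 59.7317°, lon 5.3982°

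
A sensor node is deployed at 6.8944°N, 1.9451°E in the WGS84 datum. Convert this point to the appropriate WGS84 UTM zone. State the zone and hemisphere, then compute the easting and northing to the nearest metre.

Zone 31N: E 383453 m, N 762204 m

Longitude 1.9451° lies in the 6° band [0°, 6°), giving zone 31; latitude is north of the equator, so 31N.
Zone 31 central meridian λ₀ = 6×31 − 183 = 3°; Δλ = -1.0549°.
Transverse Mercator on WGS84 with k₀ = 0.9996 gives E = 383452.776 m, N = 762203.980 m.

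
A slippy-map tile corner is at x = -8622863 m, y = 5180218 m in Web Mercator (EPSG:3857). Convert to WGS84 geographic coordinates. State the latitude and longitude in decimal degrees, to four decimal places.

R = 6378137 m. λ = x/R = -77.46049626°.
φ = 2·arctan(exp(y/R)) − 90° = 2·arctan(2.25282) − 90° = 42.12830281°.

lat 42.1283°, lon -77.4605°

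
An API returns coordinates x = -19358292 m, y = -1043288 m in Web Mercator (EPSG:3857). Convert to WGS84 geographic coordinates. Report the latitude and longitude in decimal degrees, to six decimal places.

lat -9.330500°, lon -173.898496°

R = 6378137 m. λ = x/R = -173.89849578°.
φ = 2·arctan(exp(y/R)) − 90° = 2·arctan(0.84910) − 90° = -9.33050006°.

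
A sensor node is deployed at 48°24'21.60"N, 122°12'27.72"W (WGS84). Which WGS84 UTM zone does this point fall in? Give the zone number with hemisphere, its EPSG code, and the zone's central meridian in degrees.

UTM zone = ⌊(λ + 180)/6⌋ + 1; -122.2077° ∈ [-126°, -120°) → zone 10.
Hemisphere: N (φ ≥ 0).
Central meridian λ₀ = 6×10 − 183 = -123°.
EPSG code: 32610.

Zone 10N (EPSG:32610), central meridian -123°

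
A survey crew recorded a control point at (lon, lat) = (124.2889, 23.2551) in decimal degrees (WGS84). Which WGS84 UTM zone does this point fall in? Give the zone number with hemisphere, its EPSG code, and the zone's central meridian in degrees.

Zone 51N (EPSG:32651), central meridian 123°

UTM zone = ⌊(λ + 180)/6⌋ + 1; 124.2889° ∈ [120°, 126°) → zone 51.
Hemisphere: N (φ ≥ 0).
Central meridian λ₀ = 6×51 − 183 = 123°.
EPSG code: 32651.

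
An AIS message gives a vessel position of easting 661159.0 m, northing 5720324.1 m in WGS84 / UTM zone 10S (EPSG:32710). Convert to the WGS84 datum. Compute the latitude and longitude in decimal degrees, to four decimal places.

Zone 10S: λ₀ = -123°, k₀ = 0.9996, false easting 500000 m, false northing 10000000 m.
Meridian distance M = (N − FN)/k₀ = -4281388.5 m.
Inverse transverse Mercator on WGS84 gives φ = -38.65099972°, λ = -121.14799987°.

lat -38.6510°, lon -121.1480°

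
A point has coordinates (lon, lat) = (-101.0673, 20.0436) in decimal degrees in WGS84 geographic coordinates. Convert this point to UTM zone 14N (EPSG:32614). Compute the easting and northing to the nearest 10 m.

E 283770 m, N 2217640 m

Zone 14 central meridian λ₀ = 6×14 − 183 = -99°; Δλ = -2.0673°.
Transverse Mercator on WGS84 with k₀ = 0.9996 gives E = 283773.075 m, N = 2217643.465 m.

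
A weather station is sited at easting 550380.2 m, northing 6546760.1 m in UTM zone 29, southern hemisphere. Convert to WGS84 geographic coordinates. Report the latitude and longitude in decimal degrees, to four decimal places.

Zone 29S: λ₀ = -9°, k₀ = 0.9996, false easting 500000 m, false northing 10000000 m.
Meridian distance M = (N − FN)/k₀ = -3454621.7 m.
Inverse transverse Mercator on WGS84 gives φ = -31.21219989°, λ = -8.47109978°.

lat -31.2122°, lon -8.4711°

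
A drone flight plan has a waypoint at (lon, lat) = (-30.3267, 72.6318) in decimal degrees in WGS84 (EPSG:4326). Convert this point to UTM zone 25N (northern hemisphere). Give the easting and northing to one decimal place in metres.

E 589043.9 m, N 8061389.8 m

Zone 25 central meridian λ₀ = 6×25 − 183 = -33°; Δλ = +2.6733°.
Transverse Mercator on WGS84 with k₀ = 0.9996 gives E = 589043.938 m, N = 8061389.788 m.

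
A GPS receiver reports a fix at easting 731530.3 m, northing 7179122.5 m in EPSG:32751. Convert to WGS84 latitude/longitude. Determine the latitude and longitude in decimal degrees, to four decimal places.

lat -25.4870°, lon 125.3032°

Zone 51S: λ₀ = 123°, k₀ = 0.9996, false easting 500000 m, false northing 10000000 m.
Meridian distance M = (N − FN)/k₀ = -2822006.3 m.
Inverse transverse Mercator on WGS84 gives φ = -25.48699983°, λ = 125.30319991°.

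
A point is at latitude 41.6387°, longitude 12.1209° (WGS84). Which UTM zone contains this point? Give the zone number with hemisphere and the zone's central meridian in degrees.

UTM zone = ⌊(λ + 180)/6⌋ + 1; 12.1209° ∈ [12°, 18°) → zone 33.
Hemisphere: N (φ ≥ 0).
Central meridian λ₀ = 6×33 − 183 = 15°.

Zone 33N, central meridian 15°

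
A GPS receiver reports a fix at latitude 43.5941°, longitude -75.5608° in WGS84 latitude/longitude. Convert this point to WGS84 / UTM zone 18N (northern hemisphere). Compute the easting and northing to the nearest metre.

E 454733 m, N 4826945 m

Zone 18 central meridian λ₀ = 6×18 − 183 = -75°; Δλ = -0.5608°.
Transverse Mercator on WGS84 with k₀ = 0.9996 gives E = 454732.936 m, N = 4826944.789 m.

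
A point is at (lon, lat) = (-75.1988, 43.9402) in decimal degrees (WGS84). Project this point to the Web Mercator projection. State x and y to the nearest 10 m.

x -8371090 m, y 5456190 m

Web Mercator is spherical with R = a = 6378137 m.
x = R·λ = 6378137 × -1.312466654 = -8371092.124 m.
y = R·ln tan(π/4 + φ/2) = 6378137 × 0.855452408 = 5456192.654 m.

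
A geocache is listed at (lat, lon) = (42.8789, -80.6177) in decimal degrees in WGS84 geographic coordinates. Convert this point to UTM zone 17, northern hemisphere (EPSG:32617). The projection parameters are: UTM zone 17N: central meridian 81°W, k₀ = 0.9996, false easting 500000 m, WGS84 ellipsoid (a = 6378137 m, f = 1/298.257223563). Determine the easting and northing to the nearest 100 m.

E 531200 m, N 4747400 m

Zone 17 central meridian λ₀ = 6×17 − 183 = -81°; Δλ = +0.3823°.
Transverse Mercator on WGS84 with k₀ = 0.9996 gives E = 531221.786 m, N = 4747437.868 m.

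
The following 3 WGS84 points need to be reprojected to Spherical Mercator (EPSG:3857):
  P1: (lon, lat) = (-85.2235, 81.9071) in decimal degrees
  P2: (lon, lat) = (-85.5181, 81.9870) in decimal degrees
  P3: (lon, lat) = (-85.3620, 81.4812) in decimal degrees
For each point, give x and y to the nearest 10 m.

P1: x -9487040 m, y 16893910 m; P2: x -9519830 m, y 16957410 m; P3: x -9502450 m, y 16565640 m

Web Mercator: x = R·λ, y = R·ln tan(π/4+φ/2), R = 6378137 m.
P1 (81.9071°, -85.2235°) → (-9487036.624, 16893914.958) m.
P2 (81.9870°, -85.5181°) → (-9519831.346, 16957407.102) m.
P3 (81.4812°, -85.3620°) → (-9502454.373, 16565642.524) m.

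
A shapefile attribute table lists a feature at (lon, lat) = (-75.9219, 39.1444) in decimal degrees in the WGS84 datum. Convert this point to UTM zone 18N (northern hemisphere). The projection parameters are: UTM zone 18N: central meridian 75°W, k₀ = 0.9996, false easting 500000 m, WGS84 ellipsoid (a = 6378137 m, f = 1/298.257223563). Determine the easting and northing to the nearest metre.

Zone 18 central meridian λ₀ = 6×18 − 183 = -75°; Δλ = -0.9219°.
Transverse Mercator on WGS84 with k₀ = 0.9996 gives E = 420332.870 m, N = 4333205.629 m.

E 420333 m, N 4333206 m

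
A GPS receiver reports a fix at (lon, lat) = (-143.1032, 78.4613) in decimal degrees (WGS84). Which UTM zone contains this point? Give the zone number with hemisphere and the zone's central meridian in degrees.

UTM zone = ⌊(λ + 180)/6⌋ + 1; -143.1032° ∈ [-144°, -138°) → zone 7.
Hemisphere: N (φ ≥ 0).
Central meridian λ₀ = 6×7 − 183 = -141°.

Zone 7N, central meridian -141°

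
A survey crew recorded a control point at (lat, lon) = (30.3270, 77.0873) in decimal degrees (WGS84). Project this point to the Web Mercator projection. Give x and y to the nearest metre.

x 8581319 m, y 3545652 m

Web Mercator is spherical with R = a = 6378137 m.
x = R·λ = 6378137 × 1.345427196 = 8581318.983 m.
y = R·ln tan(π/4 + φ/2) = 6378137 × 0.555907199 = 3545652.277 m.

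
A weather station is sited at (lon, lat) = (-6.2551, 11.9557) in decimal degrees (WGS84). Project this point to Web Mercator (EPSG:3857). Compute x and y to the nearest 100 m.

x -696300 m, y 1340700 m

Web Mercator is spherical with R = a = 6378137 m.
x = R·λ = 6378137 × -0.109172090 = -696314.547 m.
y = R·ln tan(π/4 + φ/2) = 6378137 × 0.210197303 = 1340667.197 m.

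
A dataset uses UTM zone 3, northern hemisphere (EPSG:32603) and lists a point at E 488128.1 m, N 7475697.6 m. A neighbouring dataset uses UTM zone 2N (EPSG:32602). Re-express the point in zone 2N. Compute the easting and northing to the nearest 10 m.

UTM 3N → geographic: φ = 67.39730015°, λ = -165.27680072°.
UTM 2N (λ₀ = -171°) forward: E = 745179.136 m, N = 7486988.096 m.

E 745180 m, N 7486990 m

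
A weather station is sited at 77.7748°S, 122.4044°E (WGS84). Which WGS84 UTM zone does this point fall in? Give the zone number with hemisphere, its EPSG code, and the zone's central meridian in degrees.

UTM zone = ⌊(λ + 180)/6⌋ + 1; 122.4044° ∈ [120°, 126°) → zone 51.
Hemisphere: S (φ < 0).
Central meridian λ₀ = 6×51 − 183 = 123°.
EPSG code: 32751.

Zone 51S (EPSG:32751), central meridian 123°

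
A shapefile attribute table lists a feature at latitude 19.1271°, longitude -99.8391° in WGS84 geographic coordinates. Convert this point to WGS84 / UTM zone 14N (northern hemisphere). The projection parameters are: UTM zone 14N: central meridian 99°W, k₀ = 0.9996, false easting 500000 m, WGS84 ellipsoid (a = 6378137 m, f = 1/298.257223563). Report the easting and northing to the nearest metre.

Zone 14 central meridian λ₀ = 6×14 − 183 = -99°; Δλ = -0.8391°.
Transverse Mercator on WGS84 with k₀ = 0.9996 gives E = 411749.591 m, N = 2115102.636 m.

E 411750 m, N 2115103 m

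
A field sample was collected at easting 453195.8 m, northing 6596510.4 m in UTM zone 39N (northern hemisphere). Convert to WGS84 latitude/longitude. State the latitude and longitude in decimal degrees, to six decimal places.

Zone 39N: λ₀ = 51°, k₀ = 0.9996, false easting 500000 m.
Meridian distance M = (N − FN)/k₀ = 6599150.1 m.
Inverse transverse Mercator on WGS84 gives φ = 59.50439969°, λ = 50.17320009°.

lat 59.504400°, lon 50.173200°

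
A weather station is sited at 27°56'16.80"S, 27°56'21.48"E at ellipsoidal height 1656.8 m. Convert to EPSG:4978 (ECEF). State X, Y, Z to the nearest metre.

X 4982985 m, Y 2642733 m, Z -2971213 m

WGS84: a = 6378137 m, e² = 0.006694380; N(φ) = a/√(1−e²sin²φ) = 6382828.392 m.
X = (N+h)·cosφ·cosλ = 4982985.410 m; Y = (N+h)·cosφ·sinλ = 2642732.635 m; Z = (N(1−e²)+h)·sinφ = -2971213.236 m.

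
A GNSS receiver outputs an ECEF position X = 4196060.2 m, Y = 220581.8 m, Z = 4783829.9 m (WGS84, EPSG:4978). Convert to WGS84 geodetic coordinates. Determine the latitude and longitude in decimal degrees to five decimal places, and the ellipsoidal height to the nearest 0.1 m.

λ = atan2(Y, X) = 3.00919979°; p = √(X²+Y²) = 4201854.1 m.
Bowring's method on WGS84 (a = 6378137 m, b = 6356752.314 m) gives φ = 48.89640006°, h = 1111.591 m.

lat 48.89640°, lon 3.00920°, h 1111.6 m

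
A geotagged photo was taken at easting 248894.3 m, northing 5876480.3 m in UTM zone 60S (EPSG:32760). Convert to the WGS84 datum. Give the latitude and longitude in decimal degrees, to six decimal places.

lat -37.224400°, lon 174.169800°

Zone 60S: λ₀ = 177°, k₀ = 0.9996, false easting 500000 m, false northing 10000000 m.
Meridian distance M = (N − FN)/k₀ = -4125169.8 m.
Inverse transverse Mercator on WGS84 gives φ = -37.22439960°, λ = 174.16980043°.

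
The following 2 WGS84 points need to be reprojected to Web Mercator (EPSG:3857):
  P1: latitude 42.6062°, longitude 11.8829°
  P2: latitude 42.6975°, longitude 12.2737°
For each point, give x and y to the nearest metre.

Web Mercator: x = R·λ, y = R·ln tan(π/4+φ/2), R = 6378137 m.
P1 (42.6062°, 11.8829°) → (1322798.377, 5252222.274) m.
P2 (42.6975°, 12.2737°) → (1366302.034, 5266041.023) m.

P1: x 1322798 m, y 5252222 m; P2: x 1366302 m, y 5266041 m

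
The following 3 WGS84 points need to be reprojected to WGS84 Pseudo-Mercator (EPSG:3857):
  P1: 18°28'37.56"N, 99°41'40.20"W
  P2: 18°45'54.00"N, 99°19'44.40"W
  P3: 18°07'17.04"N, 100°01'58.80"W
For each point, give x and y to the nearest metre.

Web Mercator: x = R·λ, y = R·ln tan(π/4+φ/2), R = 6378137 m.
P1 (18.4771°, -99.6945°) → (-11097940.975, 2093468.589) m.
P2 (18.7650°, -99.3290°) → (-11057253.701, 2127287.914) m.
P3 (18.1214°, -100.0330°) → (-11135622.623, 2051763.105) m.

P1: x -11097941 m, y 2093469 m; P2: x -11057254 m, y 2127288 m; P3: x -11135623 m, y 2051763 m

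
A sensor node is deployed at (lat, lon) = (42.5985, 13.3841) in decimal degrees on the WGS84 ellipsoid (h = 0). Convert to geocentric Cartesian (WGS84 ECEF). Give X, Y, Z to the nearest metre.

WGS84: a = 6378137 m, e² = 0.006694380; N(φ) = a/√(1−e²sin²φ) = 6387940.204 m.
X = (N+h)·cosφ·cosλ = 4574544.780 m; Y = (N+h)·cosφ·sinλ = 1088468.860 m; Z = (N(1−e²)+h)·sinφ = 4294775.491 m.

X 4574545 m, Y 1088469 m, Z 4294775 m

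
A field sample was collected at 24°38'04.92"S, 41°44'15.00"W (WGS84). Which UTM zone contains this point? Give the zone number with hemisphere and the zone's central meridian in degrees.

Zone 24S, central meridian -39°

UTM zone = ⌊(λ + 180)/6⌋ + 1; -41.7375° ∈ [-42°, -36°) → zone 24.
Hemisphere: S (φ < 0).
Central meridian λ₀ = 6×24 − 183 = -39°.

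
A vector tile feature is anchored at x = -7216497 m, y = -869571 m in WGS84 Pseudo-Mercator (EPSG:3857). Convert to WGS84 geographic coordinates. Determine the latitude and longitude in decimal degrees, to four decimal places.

R = 6378137 m. λ = x/R = -64.82689553°.
φ = 2·arctan(exp(y/R)) − 90° = 2·arctan(0.87255) − 90° = -7.78740163°.

lat -7.7874°, lon -64.8269°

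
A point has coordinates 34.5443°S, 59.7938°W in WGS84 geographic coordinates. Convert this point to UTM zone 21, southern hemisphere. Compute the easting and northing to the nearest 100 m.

Zone 21 central meridian λ₀ = 6×21 − 183 = -57°; Δλ = -2.7938°.
Transverse Mercator on WGS84 with k₀ = 0.9996 gives E = 243619.287 m, N = 6173944.353 m.

E 243600 m, N 6173900 m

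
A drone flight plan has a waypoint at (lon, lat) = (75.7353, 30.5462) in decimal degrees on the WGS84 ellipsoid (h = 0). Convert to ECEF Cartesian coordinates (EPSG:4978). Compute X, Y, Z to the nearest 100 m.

WGS84: a = 6378137 m, e² = 0.006694380; N(φ) = a/√(1−e²sin²φ) = 6383658.582 m.
X = (N+h)·cosφ·cosλ = 1354651.929 m; Y = (N+h)·cosφ·sinλ = 5328224.494 m; Z = (N(1−e²)+h)·sinφ = 3222666.583 m.

X 1354700 m, Y 5328200 m, Z 3222700 m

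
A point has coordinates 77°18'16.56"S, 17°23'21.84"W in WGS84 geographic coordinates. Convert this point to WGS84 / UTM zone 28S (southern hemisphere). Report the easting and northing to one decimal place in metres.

Zone 28 central meridian λ₀ = 6×28 − 183 = -15°; Δλ = -2.3894°.
Transverse Mercator on WGS84 with k₀ = 0.9996 gives E = 441396.347 m, N = 1418043.165 m.

E 441396.3 m, N 1418043.2 m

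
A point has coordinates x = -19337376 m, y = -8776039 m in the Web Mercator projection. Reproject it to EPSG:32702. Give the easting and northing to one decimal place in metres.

Web Mercator inverse (R = 6378137 m) → φ = -61.64750191°, λ = -173.71060416°.
UTM 2S forward: E = 356417.746 m, N = 3162097.721 m.

E 356417.7 m, N 3162097.7 m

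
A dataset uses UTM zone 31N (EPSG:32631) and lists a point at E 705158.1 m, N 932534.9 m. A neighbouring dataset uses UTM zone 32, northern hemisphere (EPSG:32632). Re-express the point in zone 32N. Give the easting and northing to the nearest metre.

E 44261 m, N 934461 m

UTM 31N → geographic: φ = 8.43190010°, λ = 4.86339999°.
UTM 32N (λ₀ = 9°) forward: E = 44261.075 m, N = 934461.088 m.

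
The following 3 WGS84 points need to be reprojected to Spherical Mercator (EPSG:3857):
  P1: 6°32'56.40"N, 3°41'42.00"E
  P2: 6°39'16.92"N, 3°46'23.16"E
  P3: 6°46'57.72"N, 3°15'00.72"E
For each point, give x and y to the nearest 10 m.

P1: x 411330 m, y 730620 m; P2: x 420020 m, y 742470 m; P3: x 361810 m, y 756820 m

Web Mercator: x = R·λ, y = R·ln tan(π/4+φ/2), R = 6378137 m.
P1 (6.5490°, 3.6950°) → (411325.518, 730623.998) m.
P2 (6.6547°, 3.7731°) → (420019.571, 742469.014) m.
P3 (6.7827°, 3.2502°) → (361810.609, 756816.443) m.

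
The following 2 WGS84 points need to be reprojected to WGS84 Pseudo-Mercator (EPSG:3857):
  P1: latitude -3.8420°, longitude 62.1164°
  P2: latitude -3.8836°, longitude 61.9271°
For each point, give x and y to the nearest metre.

Web Mercator: x = R·λ, y = R·ln tan(π/4+φ/2), R = 6378137 m.
P1 (-3.8420°, 62.1164°) → (6914766.018, -428010.358) m.
P2 (-3.8836°, 61.9271°) → (6893693.238, -432651.793) m.

P1: x 6914766 m, y -428010 m; P2: x 6893693 m, y -432652 m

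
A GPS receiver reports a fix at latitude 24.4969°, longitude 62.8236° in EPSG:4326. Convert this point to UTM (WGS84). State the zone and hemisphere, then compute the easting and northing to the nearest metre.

Zone 41N: E 482128 m, N 2709253 m

Longitude 62.8236° lies in the 6° band [60°, 66°), giving zone 41; latitude is north of the equator, so 41N.
Zone 41 central meridian λ₀ = 6×41 − 183 = 63°; Δλ = -0.1764°.
Transverse Mercator on WGS84 with k₀ = 0.9996 gives E = 482127.711 m, N = 2709253.482 m.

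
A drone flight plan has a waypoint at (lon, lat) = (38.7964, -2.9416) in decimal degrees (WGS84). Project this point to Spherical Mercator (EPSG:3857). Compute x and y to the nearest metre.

x 4318795 m, y -327601 m

Web Mercator is spherical with R = a = 6378137 m.
x = R·λ = 6378137 × 0.677124918 = 4318795.493 m.
y = R·ln tan(π/4 + φ/2) = 6378137 × -0.051363175 = -327601.364 m.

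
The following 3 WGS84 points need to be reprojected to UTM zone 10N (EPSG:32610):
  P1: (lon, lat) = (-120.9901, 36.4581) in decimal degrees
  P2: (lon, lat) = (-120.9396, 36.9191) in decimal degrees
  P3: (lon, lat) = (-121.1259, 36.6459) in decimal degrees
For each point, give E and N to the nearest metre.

UTM zone 10N: λ₀ = -123°, k₀ = 0.9996.
P1 (36.4581°, -120.9901°) → (680105.007, 4036638.012) m.
P2 (36.9191°, -120.9396°) → (683531.443, 4087880.668) m.
P3 (36.6459°, -121.1259°) → (667528.768, 4057227.754) m.

P1: E 680105 m, N 4036638 m; P2: E 683531 m, N 4087881 m; P3: E 667529 m, N 4057228 m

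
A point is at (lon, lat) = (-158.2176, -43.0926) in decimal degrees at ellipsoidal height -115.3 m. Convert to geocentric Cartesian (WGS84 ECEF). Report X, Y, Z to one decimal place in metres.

WGS84: a = 6378137 m, e² = 0.006694380; N(φ) = a/√(1−e²sin²φ) = 6388124.643 m.
X = (N+h)·cosφ·cosλ = -4331776.391 m; Y = (N+h)·cosφ·sinλ = -1731043.639 m; Z = (N(1−e²)+h)·sinφ = -4334940.9495 m.

X -4331776.4 m, Y -1731043.6 m, Z -4334940.9 m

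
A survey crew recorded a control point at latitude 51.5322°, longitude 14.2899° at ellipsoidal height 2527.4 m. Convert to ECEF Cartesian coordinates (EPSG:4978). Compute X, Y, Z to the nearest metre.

X 3854352 m, Y 981739 m, Z 4972571 m

WGS84: a = 6378137 m, e² = 0.006694380; N(φ) = a/√(1−e²sin²φ) = 6391264.748 m.
X = (N+h)·cosφ·cosλ = 3854352.213 m; Y = (N+h)·cosφ·sinλ = 981738.509 m; Z = (N(1−e²)+h)·sinφ = 4972570.683 m.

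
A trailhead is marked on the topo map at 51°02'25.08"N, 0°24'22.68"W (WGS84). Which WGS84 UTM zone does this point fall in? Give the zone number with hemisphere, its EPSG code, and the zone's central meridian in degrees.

Zone 30N (EPSG:32630), central meridian -3°

UTM zone = ⌊(λ + 180)/6⌋ + 1; -0.4063° ∈ [-6°, 0°) → zone 30.
Hemisphere: N (φ ≥ 0).
Central meridian λ₀ = 6×30 − 183 = -3°.
EPSG code: 32630.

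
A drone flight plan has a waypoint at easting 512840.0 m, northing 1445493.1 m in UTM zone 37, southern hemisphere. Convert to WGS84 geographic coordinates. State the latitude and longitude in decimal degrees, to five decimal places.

lat -77.06880°, lon 39.51400°

Zone 37S: λ₀ = 39°, k₀ = 0.9996, false easting 500000 m, false northing 10000000 m.
Meridian distance M = (N − FN)/k₀ = -8557930.1 m.
Inverse transverse Mercator on WGS84 gives φ = -77.06880034°, λ = 39.51400170°.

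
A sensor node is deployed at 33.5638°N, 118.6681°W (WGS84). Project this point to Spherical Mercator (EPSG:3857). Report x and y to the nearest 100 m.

x -13210100 m, y 3970400 m

Web Mercator is spherical with R = a = 6378137 m.
x = R·λ = 6378137 × -2.071149062 = -13210072.465 m.
y = R·ln tan(π/4 + φ/2) = 6378137 × 0.622498440 = 3970380.333 m.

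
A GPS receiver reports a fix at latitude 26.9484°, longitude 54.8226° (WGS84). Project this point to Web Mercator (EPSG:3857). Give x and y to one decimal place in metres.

Web Mercator is spherical with R = a = 6378137 m.
x = R·λ = 6378137 × 0.956834875 = 6102823.916 m.
y = R·ln tan(π/4 + φ/2) = 6378137 × 0.488704850 = 3117026.489 m.

x 6102823.9 m, y 3117026.5 m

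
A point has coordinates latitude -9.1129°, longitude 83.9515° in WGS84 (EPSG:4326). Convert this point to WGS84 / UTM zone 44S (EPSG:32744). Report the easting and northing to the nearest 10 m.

Zone 44 central meridian λ₀ = 6×44 − 183 = 81°; Δλ = +2.9515°.
Transverse Mercator on WGS84 with k₀ = 0.9996 gives E = 824447.162 m, N = 8991341.463 m.

E 824450 m, N 8991340 m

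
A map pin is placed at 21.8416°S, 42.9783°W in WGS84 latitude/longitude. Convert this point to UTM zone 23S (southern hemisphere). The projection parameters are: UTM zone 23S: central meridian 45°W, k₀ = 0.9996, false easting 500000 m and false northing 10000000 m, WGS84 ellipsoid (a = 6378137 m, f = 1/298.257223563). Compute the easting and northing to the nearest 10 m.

E 708940 m, N 7583330 m

Zone 23 central meridian λ₀ = 6×23 − 183 = -45°; Δλ = +2.0217°.
Transverse Mercator on WGS84 with k₀ = 0.9996 gives E = 708944.106 m, N = 7583333.671 m.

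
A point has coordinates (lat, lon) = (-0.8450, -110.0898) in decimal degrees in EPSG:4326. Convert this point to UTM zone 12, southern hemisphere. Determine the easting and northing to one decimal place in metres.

E 601275.8 m, N 9906590.2 m

Zone 12 central meridian λ₀ = 6×12 − 183 = -111°; Δλ = +0.9102°.
Transverse Mercator on WGS84 with k₀ = 0.9996 gives E = 601275.817 m, N = 9906590.179 m.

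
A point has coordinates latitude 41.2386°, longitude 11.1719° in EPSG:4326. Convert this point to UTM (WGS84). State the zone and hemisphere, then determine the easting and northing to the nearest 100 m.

Zone 32N: E 682000 m, N 4567500 m

Longitude 11.1719° lies in the 6° band [6°, 12°), giving zone 32; latitude is north of the equator, so 32N.
Zone 32 central meridian λ₀ = 6×32 − 183 = 9°; Δλ = +2.1719°.
Transverse Mercator on WGS84 with k₀ = 0.9996 gives E = 682005.613 m, N = 4567519.040 m.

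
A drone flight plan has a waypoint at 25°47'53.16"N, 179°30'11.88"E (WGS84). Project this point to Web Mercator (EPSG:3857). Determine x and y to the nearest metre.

Web Mercator is spherical with R = a = 6378137 m.
x = R·λ = 6378137 × 3.132923603 = 19982215.952 m.
y = R·ln tan(π/4 + φ/2) = 6378137 × 0.466295437 = 2974096.177 m.

x 19982216 m, y 2974096 m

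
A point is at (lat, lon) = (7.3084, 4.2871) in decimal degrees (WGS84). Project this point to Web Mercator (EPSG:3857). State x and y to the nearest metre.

x 477238 m, y 815783 m

Web Mercator is spherical with R = a = 6378137 m.
x = R·λ = 6378137 × 0.074824010 = 477237.789 m.
y = R·ln tan(π/4 + φ/2) = 6378137 × 0.127902954 = 815782.566 m.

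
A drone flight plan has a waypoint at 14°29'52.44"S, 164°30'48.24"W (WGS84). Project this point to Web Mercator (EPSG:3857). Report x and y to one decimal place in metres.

Web Mercator is spherical with R = a = 6378137 m.
x = R·λ = 6378137 × -2.871300494 = -18313547.917 m.
y = R·ln tan(π/4 + φ/2) = 6378137 × -0.255780333 = -1631402.006 m.

x -18313547.9 m, y -1631402.0 m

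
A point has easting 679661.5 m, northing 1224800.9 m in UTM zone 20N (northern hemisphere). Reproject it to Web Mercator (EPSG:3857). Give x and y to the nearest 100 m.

Unproject from UTM 20N (λ₀ = -63°) → φ = 11.07530006°, λ = -61.35520020°.
Web Mercator (R = 6378137 m): x = -6830029.644 m, y = 1240647.150 m.

x -6830000 m, y 1240600 m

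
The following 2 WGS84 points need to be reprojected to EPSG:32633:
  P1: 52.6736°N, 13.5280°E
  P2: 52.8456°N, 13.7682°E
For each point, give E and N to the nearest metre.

P1: E 400473 m, N 5836979 m; P2: E 417041 m, N 5855806 m

UTM zone 33N: λ₀ = 15°, k₀ = 0.9996.
P1 (52.6736°, 13.5280°) → (400473.053, 5836978.964) m.
P2 (52.8456°, 13.7682°) → (417040.567, 5855805.824) m.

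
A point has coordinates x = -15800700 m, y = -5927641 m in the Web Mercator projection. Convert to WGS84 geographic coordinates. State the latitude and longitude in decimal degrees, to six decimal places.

R = 6378137 m. λ = x/R = -141.94010310°.
φ = 2·arctan(exp(y/R)) − 90° = 2·arctan(0.39480) − 90° = -46.91150267°.

lat -46.911503°, lon -141.940103°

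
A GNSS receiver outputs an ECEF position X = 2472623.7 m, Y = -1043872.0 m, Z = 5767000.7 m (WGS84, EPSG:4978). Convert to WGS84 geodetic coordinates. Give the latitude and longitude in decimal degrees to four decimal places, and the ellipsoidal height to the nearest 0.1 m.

lat 65.1898°, lon -22.8881°, h 417.9 m

λ = atan2(Y, X) = -22.88809977°; p = √(X²+Y²) = 2683940.5 m.
Bowring's method on WGS84 (a = 6378137 m, b = 6356752.314 m) gives φ = 65.18980010°, h = 417.947 m.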